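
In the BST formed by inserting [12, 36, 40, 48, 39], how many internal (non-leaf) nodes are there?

Tree built from: [12, 36, 40, 48, 39]
Tree (level-order array): [12, None, 36, None, 40, 39, 48]
Rule: An internal node has at least one child.
Per-node child counts:
  node 12: 1 child(ren)
  node 36: 1 child(ren)
  node 40: 2 child(ren)
  node 39: 0 child(ren)
  node 48: 0 child(ren)
Matching nodes: [12, 36, 40]
Count of internal (non-leaf) nodes: 3


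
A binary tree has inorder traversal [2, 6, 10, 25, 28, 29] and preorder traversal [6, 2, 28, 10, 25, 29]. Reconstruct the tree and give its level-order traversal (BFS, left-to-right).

Inorder:  [2, 6, 10, 25, 28, 29]
Preorder: [6, 2, 28, 10, 25, 29]
Algorithm: preorder visits root first, so consume preorder in order;
for each root, split the current inorder slice at that value into
left-subtree inorder and right-subtree inorder, then recurse.
Recursive splits:
  root=6; inorder splits into left=[2], right=[10, 25, 28, 29]
  root=2; inorder splits into left=[], right=[]
  root=28; inorder splits into left=[10, 25], right=[29]
  root=10; inorder splits into left=[], right=[25]
  root=25; inorder splits into left=[], right=[]
  root=29; inorder splits into left=[], right=[]
Reconstructed level-order: [6, 2, 28, 10, 29, 25]


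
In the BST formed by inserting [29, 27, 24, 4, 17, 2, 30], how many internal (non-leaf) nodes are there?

Tree built from: [29, 27, 24, 4, 17, 2, 30]
Tree (level-order array): [29, 27, 30, 24, None, None, None, 4, None, 2, 17]
Rule: An internal node has at least one child.
Per-node child counts:
  node 29: 2 child(ren)
  node 27: 1 child(ren)
  node 24: 1 child(ren)
  node 4: 2 child(ren)
  node 2: 0 child(ren)
  node 17: 0 child(ren)
  node 30: 0 child(ren)
Matching nodes: [29, 27, 24, 4]
Count of internal (non-leaf) nodes: 4


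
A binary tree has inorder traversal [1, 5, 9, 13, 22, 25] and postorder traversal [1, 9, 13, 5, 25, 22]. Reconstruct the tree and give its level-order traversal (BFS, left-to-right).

Inorder:   [1, 5, 9, 13, 22, 25]
Postorder: [1, 9, 13, 5, 25, 22]
Algorithm: postorder visits root last, so walk postorder right-to-left;
each value is the root of the current inorder slice — split it at that
value, recurse on the right subtree first, then the left.
Recursive splits:
  root=22; inorder splits into left=[1, 5, 9, 13], right=[25]
  root=25; inorder splits into left=[], right=[]
  root=5; inorder splits into left=[1], right=[9, 13]
  root=13; inorder splits into left=[9], right=[]
  root=9; inorder splits into left=[], right=[]
  root=1; inorder splits into left=[], right=[]
Reconstructed level-order: [22, 5, 25, 1, 13, 9]


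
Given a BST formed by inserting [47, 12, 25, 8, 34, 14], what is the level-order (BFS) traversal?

Tree insertion order: [47, 12, 25, 8, 34, 14]
Tree (level-order array): [47, 12, None, 8, 25, None, None, 14, 34]
BFS from the root, enqueuing left then right child of each popped node:
  queue [47] -> pop 47, enqueue [12], visited so far: [47]
  queue [12] -> pop 12, enqueue [8, 25], visited so far: [47, 12]
  queue [8, 25] -> pop 8, enqueue [none], visited so far: [47, 12, 8]
  queue [25] -> pop 25, enqueue [14, 34], visited so far: [47, 12, 8, 25]
  queue [14, 34] -> pop 14, enqueue [none], visited so far: [47, 12, 8, 25, 14]
  queue [34] -> pop 34, enqueue [none], visited so far: [47, 12, 8, 25, 14, 34]
Result: [47, 12, 8, 25, 14, 34]


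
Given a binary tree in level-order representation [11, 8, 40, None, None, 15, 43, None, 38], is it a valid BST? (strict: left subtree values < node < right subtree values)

Level-order array: [11, 8, 40, None, None, 15, 43, None, 38]
Validate using subtree bounds (lo, hi): at each node, require lo < value < hi,
then recurse left with hi=value and right with lo=value.
Preorder trace (stopping at first violation):
  at node 11 with bounds (-inf, +inf): OK
  at node 8 with bounds (-inf, 11): OK
  at node 40 with bounds (11, +inf): OK
  at node 15 with bounds (11, 40): OK
  at node 38 with bounds (15, 40): OK
  at node 43 with bounds (40, +inf): OK
No violation found at any node.
Result: Valid BST


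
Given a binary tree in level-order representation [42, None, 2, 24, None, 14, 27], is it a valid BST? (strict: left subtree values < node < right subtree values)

Level-order array: [42, None, 2, 24, None, 14, 27]
Validate using subtree bounds (lo, hi): at each node, require lo < value < hi,
then recurse left with hi=value and right with lo=value.
Preorder trace (stopping at first violation):
  at node 42 with bounds (-inf, +inf): OK
  at node 2 with bounds (42, +inf): VIOLATION
Node 2 violates its bound: not (42 < 2 < +inf).
Result: Not a valid BST


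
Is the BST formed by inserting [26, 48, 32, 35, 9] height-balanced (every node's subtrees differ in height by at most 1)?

Tree (level-order array): [26, 9, 48, None, None, 32, None, None, 35]
Definition: a tree is height-balanced if, at every node, |h(left) - h(right)| <= 1 (empty subtree has height -1).
Bottom-up per-node check:
  node 9: h_left=-1, h_right=-1, diff=0 [OK], height=0
  node 35: h_left=-1, h_right=-1, diff=0 [OK], height=0
  node 32: h_left=-1, h_right=0, diff=1 [OK], height=1
  node 48: h_left=1, h_right=-1, diff=2 [FAIL (|1--1|=2 > 1)], height=2
  node 26: h_left=0, h_right=2, diff=2 [FAIL (|0-2|=2 > 1)], height=3
Node 48 violates the condition: |1 - -1| = 2 > 1.
Result: Not balanced


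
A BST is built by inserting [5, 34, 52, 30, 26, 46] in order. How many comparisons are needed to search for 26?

Search path for 26: 5 -> 34 -> 30 -> 26
Found: True
Comparisons: 4


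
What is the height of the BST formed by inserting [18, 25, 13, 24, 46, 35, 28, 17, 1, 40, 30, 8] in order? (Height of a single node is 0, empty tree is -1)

Insertion order: [18, 25, 13, 24, 46, 35, 28, 17, 1, 40, 30, 8]
Tree (level-order array): [18, 13, 25, 1, 17, 24, 46, None, 8, None, None, None, None, 35, None, None, None, 28, 40, None, 30]
Compute height bottom-up (empty subtree = -1):
  height(8) = 1 + max(-1, -1) = 0
  height(1) = 1 + max(-1, 0) = 1
  height(17) = 1 + max(-1, -1) = 0
  height(13) = 1 + max(1, 0) = 2
  height(24) = 1 + max(-1, -1) = 0
  height(30) = 1 + max(-1, -1) = 0
  height(28) = 1 + max(-1, 0) = 1
  height(40) = 1 + max(-1, -1) = 0
  height(35) = 1 + max(1, 0) = 2
  height(46) = 1 + max(2, -1) = 3
  height(25) = 1 + max(0, 3) = 4
  height(18) = 1 + max(2, 4) = 5
Height = 5


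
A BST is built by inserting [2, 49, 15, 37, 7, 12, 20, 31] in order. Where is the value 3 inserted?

Starting tree (level order): [2, None, 49, 15, None, 7, 37, None, 12, 20, None, None, None, None, 31]
Insertion path: 2 -> 49 -> 15 -> 7
Result: insert 3 as left child of 7
Final tree (level order): [2, None, 49, 15, None, 7, 37, 3, 12, 20, None, None, None, None, None, None, 31]


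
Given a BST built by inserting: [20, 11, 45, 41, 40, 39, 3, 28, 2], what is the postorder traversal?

Tree insertion order: [20, 11, 45, 41, 40, 39, 3, 28, 2]
Tree (level-order array): [20, 11, 45, 3, None, 41, None, 2, None, 40, None, None, None, 39, None, 28]
Postorder traversal: [2, 3, 11, 28, 39, 40, 41, 45, 20]


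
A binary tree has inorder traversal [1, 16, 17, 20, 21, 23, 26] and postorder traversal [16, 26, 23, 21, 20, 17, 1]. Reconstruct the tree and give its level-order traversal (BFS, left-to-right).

Inorder:   [1, 16, 17, 20, 21, 23, 26]
Postorder: [16, 26, 23, 21, 20, 17, 1]
Algorithm: postorder visits root last, so walk postorder right-to-left;
each value is the root of the current inorder slice — split it at that
value, recurse on the right subtree first, then the left.
Recursive splits:
  root=1; inorder splits into left=[], right=[16, 17, 20, 21, 23, 26]
  root=17; inorder splits into left=[16], right=[20, 21, 23, 26]
  root=20; inorder splits into left=[], right=[21, 23, 26]
  root=21; inorder splits into left=[], right=[23, 26]
  root=23; inorder splits into left=[], right=[26]
  root=26; inorder splits into left=[], right=[]
  root=16; inorder splits into left=[], right=[]
Reconstructed level-order: [1, 17, 16, 20, 21, 23, 26]


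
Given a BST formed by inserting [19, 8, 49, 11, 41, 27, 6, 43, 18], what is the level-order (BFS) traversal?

Tree insertion order: [19, 8, 49, 11, 41, 27, 6, 43, 18]
Tree (level-order array): [19, 8, 49, 6, 11, 41, None, None, None, None, 18, 27, 43]
BFS from the root, enqueuing left then right child of each popped node:
  queue [19] -> pop 19, enqueue [8, 49], visited so far: [19]
  queue [8, 49] -> pop 8, enqueue [6, 11], visited so far: [19, 8]
  queue [49, 6, 11] -> pop 49, enqueue [41], visited so far: [19, 8, 49]
  queue [6, 11, 41] -> pop 6, enqueue [none], visited so far: [19, 8, 49, 6]
  queue [11, 41] -> pop 11, enqueue [18], visited so far: [19, 8, 49, 6, 11]
  queue [41, 18] -> pop 41, enqueue [27, 43], visited so far: [19, 8, 49, 6, 11, 41]
  queue [18, 27, 43] -> pop 18, enqueue [none], visited so far: [19, 8, 49, 6, 11, 41, 18]
  queue [27, 43] -> pop 27, enqueue [none], visited so far: [19, 8, 49, 6, 11, 41, 18, 27]
  queue [43] -> pop 43, enqueue [none], visited so far: [19, 8, 49, 6, 11, 41, 18, 27, 43]
Result: [19, 8, 49, 6, 11, 41, 18, 27, 43]


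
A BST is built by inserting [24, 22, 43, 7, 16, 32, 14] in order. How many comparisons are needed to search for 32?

Search path for 32: 24 -> 43 -> 32
Found: True
Comparisons: 3


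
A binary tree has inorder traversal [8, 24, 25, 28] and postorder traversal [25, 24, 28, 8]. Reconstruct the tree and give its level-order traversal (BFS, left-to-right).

Inorder:   [8, 24, 25, 28]
Postorder: [25, 24, 28, 8]
Algorithm: postorder visits root last, so walk postorder right-to-left;
each value is the root of the current inorder slice — split it at that
value, recurse on the right subtree first, then the left.
Recursive splits:
  root=8; inorder splits into left=[], right=[24, 25, 28]
  root=28; inorder splits into left=[24, 25], right=[]
  root=24; inorder splits into left=[], right=[25]
  root=25; inorder splits into left=[], right=[]
Reconstructed level-order: [8, 28, 24, 25]


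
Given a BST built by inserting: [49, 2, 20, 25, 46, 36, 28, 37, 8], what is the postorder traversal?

Tree insertion order: [49, 2, 20, 25, 46, 36, 28, 37, 8]
Tree (level-order array): [49, 2, None, None, 20, 8, 25, None, None, None, 46, 36, None, 28, 37]
Postorder traversal: [8, 28, 37, 36, 46, 25, 20, 2, 49]


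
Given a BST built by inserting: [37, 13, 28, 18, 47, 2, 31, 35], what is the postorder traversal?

Tree insertion order: [37, 13, 28, 18, 47, 2, 31, 35]
Tree (level-order array): [37, 13, 47, 2, 28, None, None, None, None, 18, 31, None, None, None, 35]
Postorder traversal: [2, 18, 35, 31, 28, 13, 47, 37]


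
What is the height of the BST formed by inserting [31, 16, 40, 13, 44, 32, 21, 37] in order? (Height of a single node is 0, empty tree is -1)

Insertion order: [31, 16, 40, 13, 44, 32, 21, 37]
Tree (level-order array): [31, 16, 40, 13, 21, 32, 44, None, None, None, None, None, 37]
Compute height bottom-up (empty subtree = -1):
  height(13) = 1 + max(-1, -1) = 0
  height(21) = 1 + max(-1, -1) = 0
  height(16) = 1 + max(0, 0) = 1
  height(37) = 1 + max(-1, -1) = 0
  height(32) = 1 + max(-1, 0) = 1
  height(44) = 1 + max(-1, -1) = 0
  height(40) = 1 + max(1, 0) = 2
  height(31) = 1 + max(1, 2) = 3
Height = 3


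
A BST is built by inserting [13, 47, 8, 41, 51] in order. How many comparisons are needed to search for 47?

Search path for 47: 13 -> 47
Found: True
Comparisons: 2


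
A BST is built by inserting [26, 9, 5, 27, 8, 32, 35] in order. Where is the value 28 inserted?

Starting tree (level order): [26, 9, 27, 5, None, None, 32, None, 8, None, 35]
Insertion path: 26 -> 27 -> 32
Result: insert 28 as left child of 32
Final tree (level order): [26, 9, 27, 5, None, None, 32, None, 8, 28, 35]


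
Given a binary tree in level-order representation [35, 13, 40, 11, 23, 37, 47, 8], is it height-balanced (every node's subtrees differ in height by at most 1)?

Tree (level-order array): [35, 13, 40, 11, 23, 37, 47, 8]
Definition: a tree is height-balanced if, at every node, |h(left) - h(right)| <= 1 (empty subtree has height -1).
Bottom-up per-node check:
  node 8: h_left=-1, h_right=-1, diff=0 [OK], height=0
  node 11: h_left=0, h_right=-1, diff=1 [OK], height=1
  node 23: h_left=-1, h_right=-1, diff=0 [OK], height=0
  node 13: h_left=1, h_right=0, diff=1 [OK], height=2
  node 37: h_left=-1, h_right=-1, diff=0 [OK], height=0
  node 47: h_left=-1, h_right=-1, diff=0 [OK], height=0
  node 40: h_left=0, h_right=0, diff=0 [OK], height=1
  node 35: h_left=2, h_right=1, diff=1 [OK], height=3
All nodes satisfy the balance condition.
Result: Balanced


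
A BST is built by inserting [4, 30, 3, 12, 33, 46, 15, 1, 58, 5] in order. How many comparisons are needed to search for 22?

Search path for 22: 4 -> 30 -> 12 -> 15
Found: False
Comparisons: 4


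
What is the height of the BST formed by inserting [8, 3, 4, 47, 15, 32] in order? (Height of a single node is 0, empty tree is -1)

Insertion order: [8, 3, 4, 47, 15, 32]
Tree (level-order array): [8, 3, 47, None, 4, 15, None, None, None, None, 32]
Compute height bottom-up (empty subtree = -1):
  height(4) = 1 + max(-1, -1) = 0
  height(3) = 1 + max(-1, 0) = 1
  height(32) = 1 + max(-1, -1) = 0
  height(15) = 1 + max(-1, 0) = 1
  height(47) = 1 + max(1, -1) = 2
  height(8) = 1 + max(1, 2) = 3
Height = 3


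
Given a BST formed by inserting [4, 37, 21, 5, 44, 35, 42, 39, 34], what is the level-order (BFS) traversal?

Tree insertion order: [4, 37, 21, 5, 44, 35, 42, 39, 34]
Tree (level-order array): [4, None, 37, 21, 44, 5, 35, 42, None, None, None, 34, None, 39]
BFS from the root, enqueuing left then right child of each popped node:
  queue [4] -> pop 4, enqueue [37], visited so far: [4]
  queue [37] -> pop 37, enqueue [21, 44], visited so far: [4, 37]
  queue [21, 44] -> pop 21, enqueue [5, 35], visited so far: [4, 37, 21]
  queue [44, 5, 35] -> pop 44, enqueue [42], visited so far: [4, 37, 21, 44]
  queue [5, 35, 42] -> pop 5, enqueue [none], visited so far: [4, 37, 21, 44, 5]
  queue [35, 42] -> pop 35, enqueue [34], visited so far: [4, 37, 21, 44, 5, 35]
  queue [42, 34] -> pop 42, enqueue [39], visited so far: [4, 37, 21, 44, 5, 35, 42]
  queue [34, 39] -> pop 34, enqueue [none], visited so far: [4, 37, 21, 44, 5, 35, 42, 34]
  queue [39] -> pop 39, enqueue [none], visited so far: [4, 37, 21, 44, 5, 35, 42, 34, 39]
Result: [4, 37, 21, 44, 5, 35, 42, 34, 39]


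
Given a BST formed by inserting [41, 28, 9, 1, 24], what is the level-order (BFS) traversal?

Tree insertion order: [41, 28, 9, 1, 24]
Tree (level-order array): [41, 28, None, 9, None, 1, 24]
BFS from the root, enqueuing left then right child of each popped node:
  queue [41] -> pop 41, enqueue [28], visited so far: [41]
  queue [28] -> pop 28, enqueue [9], visited so far: [41, 28]
  queue [9] -> pop 9, enqueue [1, 24], visited so far: [41, 28, 9]
  queue [1, 24] -> pop 1, enqueue [none], visited so far: [41, 28, 9, 1]
  queue [24] -> pop 24, enqueue [none], visited so far: [41, 28, 9, 1, 24]
Result: [41, 28, 9, 1, 24]


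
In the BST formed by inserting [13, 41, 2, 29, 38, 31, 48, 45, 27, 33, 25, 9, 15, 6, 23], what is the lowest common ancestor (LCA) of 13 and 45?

Tree insertion order: [13, 41, 2, 29, 38, 31, 48, 45, 27, 33, 25, 9, 15, 6, 23]
Tree (level-order array): [13, 2, 41, None, 9, 29, 48, 6, None, 27, 38, 45, None, None, None, 25, None, 31, None, None, None, 15, None, None, 33, None, 23]
In a BST, the LCA of p=13, q=45 is the first node v on the
root-to-leaf path with p <= v <= q (go left if both < v, right if both > v).
Walk from root:
  at 13: 13 <= 13 <= 45, this is the LCA
LCA = 13


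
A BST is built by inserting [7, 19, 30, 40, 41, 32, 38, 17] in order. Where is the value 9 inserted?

Starting tree (level order): [7, None, 19, 17, 30, None, None, None, 40, 32, 41, None, 38]
Insertion path: 7 -> 19 -> 17
Result: insert 9 as left child of 17
Final tree (level order): [7, None, 19, 17, 30, 9, None, None, 40, None, None, 32, 41, None, 38]


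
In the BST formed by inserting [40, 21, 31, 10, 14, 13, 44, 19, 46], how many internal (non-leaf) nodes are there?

Tree built from: [40, 21, 31, 10, 14, 13, 44, 19, 46]
Tree (level-order array): [40, 21, 44, 10, 31, None, 46, None, 14, None, None, None, None, 13, 19]
Rule: An internal node has at least one child.
Per-node child counts:
  node 40: 2 child(ren)
  node 21: 2 child(ren)
  node 10: 1 child(ren)
  node 14: 2 child(ren)
  node 13: 0 child(ren)
  node 19: 0 child(ren)
  node 31: 0 child(ren)
  node 44: 1 child(ren)
  node 46: 0 child(ren)
Matching nodes: [40, 21, 10, 14, 44]
Count of internal (non-leaf) nodes: 5


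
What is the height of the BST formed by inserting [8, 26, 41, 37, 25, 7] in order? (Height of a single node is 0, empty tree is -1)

Insertion order: [8, 26, 41, 37, 25, 7]
Tree (level-order array): [8, 7, 26, None, None, 25, 41, None, None, 37]
Compute height bottom-up (empty subtree = -1):
  height(7) = 1 + max(-1, -1) = 0
  height(25) = 1 + max(-1, -1) = 0
  height(37) = 1 + max(-1, -1) = 0
  height(41) = 1 + max(0, -1) = 1
  height(26) = 1 + max(0, 1) = 2
  height(8) = 1 + max(0, 2) = 3
Height = 3


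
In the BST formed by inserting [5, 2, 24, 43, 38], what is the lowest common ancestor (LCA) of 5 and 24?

Tree insertion order: [5, 2, 24, 43, 38]
Tree (level-order array): [5, 2, 24, None, None, None, 43, 38]
In a BST, the LCA of p=5, q=24 is the first node v on the
root-to-leaf path with p <= v <= q (go left if both < v, right if both > v).
Walk from root:
  at 5: 5 <= 5 <= 24, this is the LCA
LCA = 5


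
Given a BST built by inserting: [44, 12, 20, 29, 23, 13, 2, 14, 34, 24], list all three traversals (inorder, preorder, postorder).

Tree insertion order: [44, 12, 20, 29, 23, 13, 2, 14, 34, 24]
Tree (level-order array): [44, 12, None, 2, 20, None, None, 13, 29, None, 14, 23, 34, None, None, None, 24]
Inorder (L, root, R): [2, 12, 13, 14, 20, 23, 24, 29, 34, 44]
Preorder (root, L, R): [44, 12, 2, 20, 13, 14, 29, 23, 24, 34]
Postorder (L, R, root): [2, 14, 13, 24, 23, 34, 29, 20, 12, 44]


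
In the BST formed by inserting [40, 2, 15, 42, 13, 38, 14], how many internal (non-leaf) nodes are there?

Tree built from: [40, 2, 15, 42, 13, 38, 14]
Tree (level-order array): [40, 2, 42, None, 15, None, None, 13, 38, None, 14]
Rule: An internal node has at least one child.
Per-node child counts:
  node 40: 2 child(ren)
  node 2: 1 child(ren)
  node 15: 2 child(ren)
  node 13: 1 child(ren)
  node 14: 0 child(ren)
  node 38: 0 child(ren)
  node 42: 0 child(ren)
Matching nodes: [40, 2, 15, 13]
Count of internal (non-leaf) nodes: 4


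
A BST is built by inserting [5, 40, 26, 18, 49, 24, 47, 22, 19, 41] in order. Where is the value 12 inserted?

Starting tree (level order): [5, None, 40, 26, 49, 18, None, 47, None, None, 24, 41, None, 22, None, None, None, 19]
Insertion path: 5 -> 40 -> 26 -> 18
Result: insert 12 as left child of 18
Final tree (level order): [5, None, 40, 26, 49, 18, None, 47, None, 12, 24, 41, None, None, None, 22, None, None, None, 19]


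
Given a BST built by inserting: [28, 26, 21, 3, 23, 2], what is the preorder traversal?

Tree insertion order: [28, 26, 21, 3, 23, 2]
Tree (level-order array): [28, 26, None, 21, None, 3, 23, 2]
Preorder traversal: [28, 26, 21, 3, 2, 23]


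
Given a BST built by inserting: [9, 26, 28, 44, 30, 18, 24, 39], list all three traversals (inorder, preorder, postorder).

Tree insertion order: [9, 26, 28, 44, 30, 18, 24, 39]
Tree (level-order array): [9, None, 26, 18, 28, None, 24, None, 44, None, None, 30, None, None, 39]
Inorder (L, root, R): [9, 18, 24, 26, 28, 30, 39, 44]
Preorder (root, L, R): [9, 26, 18, 24, 28, 44, 30, 39]
Postorder (L, R, root): [24, 18, 39, 30, 44, 28, 26, 9]


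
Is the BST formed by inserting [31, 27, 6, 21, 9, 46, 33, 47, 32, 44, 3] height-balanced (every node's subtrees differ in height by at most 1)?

Tree (level-order array): [31, 27, 46, 6, None, 33, 47, 3, 21, 32, 44, None, None, None, None, 9]
Definition: a tree is height-balanced if, at every node, |h(left) - h(right)| <= 1 (empty subtree has height -1).
Bottom-up per-node check:
  node 3: h_left=-1, h_right=-1, diff=0 [OK], height=0
  node 9: h_left=-1, h_right=-1, diff=0 [OK], height=0
  node 21: h_left=0, h_right=-1, diff=1 [OK], height=1
  node 6: h_left=0, h_right=1, diff=1 [OK], height=2
  node 27: h_left=2, h_right=-1, diff=3 [FAIL (|2--1|=3 > 1)], height=3
  node 32: h_left=-1, h_right=-1, diff=0 [OK], height=0
  node 44: h_left=-1, h_right=-1, diff=0 [OK], height=0
  node 33: h_left=0, h_right=0, diff=0 [OK], height=1
  node 47: h_left=-1, h_right=-1, diff=0 [OK], height=0
  node 46: h_left=1, h_right=0, diff=1 [OK], height=2
  node 31: h_left=3, h_right=2, diff=1 [OK], height=4
Node 27 violates the condition: |2 - -1| = 3 > 1.
Result: Not balanced


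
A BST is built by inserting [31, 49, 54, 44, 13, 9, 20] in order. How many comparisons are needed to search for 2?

Search path for 2: 31 -> 13 -> 9
Found: False
Comparisons: 3


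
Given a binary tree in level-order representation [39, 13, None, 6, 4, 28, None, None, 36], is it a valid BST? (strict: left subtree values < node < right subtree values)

Level-order array: [39, 13, None, 6, 4, 28, None, None, 36]
Validate using subtree bounds (lo, hi): at each node, require lo < value < hi,
then recurse left with hi=value and right with lo=value.
Preorder trace (stopping at first violation):
  at node 39 with bounds (-inf, +inf): OK
  at node 13 with bounds (-inf, 39): OK
  at node 6 with bounds (-inf, 13): OK
  at node 28 with bounds (-inf, 6): VIOLATION
Node 28 violates its bound: not (-inf < 28 < 6).
Result: Not a valid BST


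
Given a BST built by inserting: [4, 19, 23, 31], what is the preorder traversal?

Tree insertion order: [4, 19, 23, 31]
Tree (level-order array): [4, None, 19, None, 23, None, 31]
Preorder traversal: [4, 19, 23, 31]


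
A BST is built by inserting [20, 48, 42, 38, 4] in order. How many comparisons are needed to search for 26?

Search path for 26: 20 -> 48 -> 42 -> 38
Found: False
Comparisons: 4


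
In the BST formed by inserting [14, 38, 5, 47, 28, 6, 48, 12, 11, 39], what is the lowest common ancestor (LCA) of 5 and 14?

Tree insertion order: [14, 38, 5, 47, 28, 6, 48, 12, 11, 39]
Tree (level-order array): [14, 5, 38, None, 6, 28, 47, None, 12, None, None, 39, 48, 11]
In a BST, the LCA of p=5, q=14 is the first node v on the
root-to-leaf path with p <= v <= q (go left if both < v, right if both > v).
Walk from root:
  at 14: 5 <= 14 <= 14, this is the LCA
LCA = 14


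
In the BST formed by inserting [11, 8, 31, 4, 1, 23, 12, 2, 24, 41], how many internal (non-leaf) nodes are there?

Tree built from: [11, 8, 31, 4, 1, 23, 12, 2, 24, 41]
Tree (level-order array): [11, 8, 31, 4, None, 23, 41, 1, None, 12, 24, None, None, None, 2]
Rule: An internal node has at least one child.
Per-node child counts:
  node 11: 2 child(ren)
  node 8: 1 child(ren)
  node 4: 1 child(ren)
  node 1: 1 child(ren)
  node 2: 0 child(ren)
  node 31: 2 child(ren)
  node 23: 2 child(ren)
  node 12: 0 child(ren)
  node 24: 0 child(ren)
  node 41: 0 child(ren)
Matching nodes: [11, 8, 4, 1, 31, 23]
Count of internal (non-leaf) nodes: 6


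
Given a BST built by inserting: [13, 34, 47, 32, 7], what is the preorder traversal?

Tree insertion order: [13, 34, 47, 32, 7]
Tree (level-order array): [13, 7, 34, None, None, 32, 47]
Preorder traversal: [13, 7, 34, 32, 47]


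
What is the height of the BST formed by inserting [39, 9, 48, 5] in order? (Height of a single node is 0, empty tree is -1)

Insertion order: [39, 9, 48, 5]
Tree (level-order array): [39, 9, 48, 5]
Compute height bottom-up (empty subtree = -1):
  height(5) = 1 + max(-1, -1) = 0
  height(9) = 1 + max(0, -1) = 1
  height(48) = 1 + max(-1, -1) = 0
  height(39) = 1 + max(1, 0) = 2
Height = 2


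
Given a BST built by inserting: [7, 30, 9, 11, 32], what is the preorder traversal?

Tree insertion order: [7, 30, 9, 11, 32]
Tree (level-order array): [7, None, 30, 9, 32, None, 11]
Preorder traversal: [7, 30, 9, 11, 32]


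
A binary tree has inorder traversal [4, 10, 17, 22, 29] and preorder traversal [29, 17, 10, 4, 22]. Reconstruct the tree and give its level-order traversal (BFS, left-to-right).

Inorder:  [4, 10, 17, 22, 29]
Preorder: [29, 17, 10, 4, 22]
Algorithm: preorder visits root first, so consume preorder in order;
for each root, split the current inorder slice at that value into
left-subtree inorder and right-subtree inorder, then recurse.
Recursive splits:
  root=29; inorder splits into left=[4, 10, 17, 22], right=[]
  root=17; inorder splits into left=[4, 10], right=[22]
  root=10; inorder splits into left=[4], right=[]
  root=4; inorder splits into left=[], right=[]
  root=22; inorder splits into left=[], right=[]
Reconstructed level-order: [29, 17, 10, 22, 4]


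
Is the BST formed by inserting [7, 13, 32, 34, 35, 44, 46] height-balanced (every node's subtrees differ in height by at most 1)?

Tree (level-order array): [7, None, 13, None, 32, None, 34, None, 35, None, 44, None, 46]
Definition: a tree is height-balanced if, at every node, |h(left) - h(right)| <= 1 (empty subtree has height -1).
Bottom-up per-node check:
  node 46: h_left=-1, h_right=-1, diff=0 [OK], height=0
  node 44: h_left=-1, h_right=0, diff=1 [OK], height=1
  node 35: h_left=-1, h_right=1, diff=2 [FAIL (|-1-1|=2 > 1)], height=2
  node 34: h_left=-1, h_right=2, diff=3 [FAIL (|-1-2|=3 > 1)], height=3
  node 32: h_left=-1, h_right=3, diff=4 [FAIL (|-1-3|=4 > 1)], height=4
  node 13: h_left=-1, h_right=4, diff=5 [FAIL (|-1-4|=5 > 1)], height=5
  node 7: h_left=-1, h_right=5, diff=6 [FAIL (|-1-5|=6 > 1)], height=6
Node 35 violates the condition: |-1 - 1| = 2 > 1.
Result: Not balanced


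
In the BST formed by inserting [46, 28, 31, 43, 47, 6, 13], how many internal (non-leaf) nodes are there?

Tree built from: [46, 28, 31, 43, 47, 6, 13]
Tree (level-order array): [46, 28, 47, 6, 31, None, None, None, 13, None, 43]
Rule: An internal node has at least one child.
Per-node child counts:
  node 46: 2 child(ren)
  node 28: 2 child(ren)
  node 6: 1 child(ren)
  node 13: 0 child(ren)
  node 31: 1 child(ren)
  node 43: 0 child(ren)
  node 47: 0 child(ren)
Matching nodes: [46, 28, 6, 31]
Count of internal (non-leaf) nodes: 4


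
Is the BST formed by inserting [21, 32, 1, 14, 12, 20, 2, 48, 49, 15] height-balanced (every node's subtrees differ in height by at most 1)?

Tree (level-order array): [21, 1, 32, None, 14, None, 48, 12, 20, None, 49, 2, None, 15]
Definition: a tree is height-balanced if, at every node, |h(left) - h(right)| <= 1 (empty subtree has height -1).
Bottom-up per-node check:
  node 2: h_left=-1, h_right=-1, diff=0 [OK], height=0
  node 12: h_left=0, h_right=-1, diff=1 [OK], height=1
  node 15: h_left=-1, h_right=-1, diff=0 [OK], height=0
  node 20: h_left=0, h_right=-1, diff=1 [OK], height=1
  node 14: h_left=1, h_right=1, diff=0 [OK], height=2
  node 1: h_left=-1, h_right=2, diff=3 [FAIL (|-1-2|=3 > 1)], height=3
  node 49: h_left=-1, h_right=-1, diff=0 [OK], height=0
  node 48: h_left=-1, h_right=0, diff=1 [OK], height=1
  node 32: h_left=-1, h_right=1, diff=2 [FAIL (|-1-1|=2 > 1)], height=2
  node 21: h_left=3, h_right=2, diff=1 [OK], height=4
Node 1 violates the condition: |-1 - 2| = 3 > 1.
Result: Not balanced


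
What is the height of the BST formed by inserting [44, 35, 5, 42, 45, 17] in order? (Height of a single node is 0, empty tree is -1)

Insertion order: [44, 35, 5, 42, 45, 17]
Tree (level-order array): [44, 35, 45, 5, 42, None, None, None, 17]
Compute height bottom-up (empty subtree = -1):
  height(17) = 1 + max(-1, -1) = 0
  height(5) = 1 + max(-1, 0) = 1
  height(42) = 1 + max(-1, -1) = 0
  height(35) = 1 + max(1, 0) = 2
  height(45) = 1 + max(-1, -1) = 0
  height(44) = 1 + max(2, 0) = 3
Height = 3


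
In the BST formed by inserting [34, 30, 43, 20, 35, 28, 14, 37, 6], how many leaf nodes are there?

Tree built from: [34, 30, 43, 20, 35, 28, 14, 37, 6]
Tree (level-order array): [34, 30, 43, 20, None, 35, None, 14, 28, None, 37, 6]
Rule: A leaf has 0 children.
Per-node child counts:
  node 34: 2 child(ren)
  node 30: 1 child(ren)
  node 20: 2 child(ren)
  node 14: 1 child(ren)
  node 6: 0 child(ren)
  node 28: 0 child(ren)
  node 43: 1 child(ren)
  node 35: 1 child(ren)
  node 37: 0 child(ren)
Matching nodes: [6, 28, 37]
Count of leaf nodes: 3


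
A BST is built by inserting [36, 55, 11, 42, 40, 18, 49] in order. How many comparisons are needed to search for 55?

Search path for 55: 36 -> 55
Found: True
Comparisons: 2


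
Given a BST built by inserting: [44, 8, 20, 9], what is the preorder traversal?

Tree insertion order: [44, 8, 20, 9]
Tree (level-order array): [44, 8, None, None, 20, 9]
Preorder traversal: [44, 8, 20, 9]


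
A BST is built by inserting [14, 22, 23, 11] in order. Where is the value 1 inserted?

Starting tree (level order): [14, 11, 22, None, None, None, 23]
Insertion path: 14 -> 11
Result: insert 1 as left child of 11
Final tree (level order): [14, 11, 22, 1, None, None, 23]


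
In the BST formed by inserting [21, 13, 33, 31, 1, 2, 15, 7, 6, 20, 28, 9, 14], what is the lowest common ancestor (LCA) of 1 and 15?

Tree insertion order: [21, 13, 33, 31, 1, 2, 15, 7, 6, 20, 28, 9, 14]
Tree (level-order array): [21, 13, 33, 1, 15, 31, None, None, 2, 14, 20, 28, None, None, 7, None, None, None, None, None, None, 6, 9]
In a BST, the LCA of p=1, q=15 is the first node v on the
root-to-leaf path with p <= v <= q (go left if both < v, right if both > v).
Walk from root:
  at 21: both 1 and 15 < 21, go left
  at 13: 1 <= 13 <= 15, this is the LCA
LCA = 13


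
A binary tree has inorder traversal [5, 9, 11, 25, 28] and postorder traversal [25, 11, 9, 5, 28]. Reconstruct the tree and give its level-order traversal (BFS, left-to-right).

Inorder:   [5, 9, 11, 25, 28]
Postorder: [25, 11, 9, 5, 28]
Algorithm: postorder visits root last, so walk postorder right-to-left;
each value is the root of the current inorder slice — split it at that
value, recurse on the right subtree first, then the left.
Recursive splits:
  root=28; inorder splits into left=[5, 9, 11, 25], right=[]
  root=5; inorder splits into left=[], right=[9, 11, 25]
  root=9; inorder splits into left=[], right=[11, 25]
  root=11; inorder splits into left=[], right=[25]
  root=25; inorder splits into left=[], right=[]
Reconstructed level-order: [28, 5, 9, 11, 25]


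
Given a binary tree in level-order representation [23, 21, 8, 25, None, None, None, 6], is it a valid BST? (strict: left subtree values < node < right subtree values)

Level-order array: [23, 21, 8, 25, None, None, None, 6]
Validate using subtree bounds (lo, hi): at each node, require lo < value < hi,
then recurse left with hi=value and right with lo=value.
Preorder trace (stopping at first violation):
  at node 23 with bounds (-inf, +inf): OK
  at node 21 with bounds (-inf, 23): OK
  at node 25 with bounds (-inf, 21): VIOLATION
Node 25 violates its bound: not (-inf < 25 < 21).
Result: Not a valid BST


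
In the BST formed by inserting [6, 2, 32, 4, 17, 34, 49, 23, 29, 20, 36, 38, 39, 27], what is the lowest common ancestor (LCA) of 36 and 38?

Tree insertion order: [6, 2, 32, 4, 17, 34, 49, 23, 29, 20, 36, 38, 39, 27]
Tree (level-order array): [6, 2, 32, None, 4, 17, 34, None, None, None, 23, None, 49, 20, 29, 36, None, None, None, 27, None, None, 38, None, None, None, 39]
In a BST, the LCA of p=36, q=38 is the first node v on the
root-to-leaf path with p <= v <= q (go left if both < v, right if both > v).
Walk from root:
  at 6: both 36 and 38 > 6, go right
  at 32: both 36 and 38 > 32, go right
  at 34: both 36 and 38 > 34, go right
  at 49: both 36 and 38 < 49, go left
  at 36: 36 <= 36 <= 38, this is the LCA
LCA = 36


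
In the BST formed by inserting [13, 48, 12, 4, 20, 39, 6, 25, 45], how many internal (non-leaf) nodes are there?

Tree built from: [13, 48, 12, 4, 20, 39, 6, 25, 45]
Tree (level-order array): [13, 12, 48, 4, None, 20, None, None, 6, None, 39, None, None, 25, 45]
Rule: An internal node has at least one child.
Per-node child counts:
  node 13: 2 child(ren)
  node 12: 1 child(ren)
  node 4: 1 child(ren)
  node 6: 0 child(ren)
  node 48: 1 child(ren)
  node 20: 1 child(ren)
  node 39: 2 child(ren)
  node 25: 0 child(ren)
  node 45: 0 child(ren)
Matching nodes: [13, 12, 4, 48, 20, 39]
Count of internal (non-leaf) nodes: 6


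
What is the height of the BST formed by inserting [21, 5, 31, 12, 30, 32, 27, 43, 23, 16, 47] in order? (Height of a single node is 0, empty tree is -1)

Insertion order: [21, 5, 31, 12, 30, 32, 27, 43, 23, 16, 47]
Tree (level-order array): [21, 5, 31, None, 12, 30, 32, None, 16, 27, None, None, 43, None, None, 23, None, None, 47]
Compute height bottom-up (empty subtree = -1):
  height(16) = 1 + max(-1, -1) = 0
  height(12) = 1 + max(-1, 0) = 1
  height(5) = 1 + max(-1, 1) = 2
  height(23) = 1 + max(-1, -1) = 0
  height(27) = 1 + max(0, -1) = 1
  height(30) = 1 + max(1, -1) = 2
  height(47) = 1 + max(-1, -1) = 0
  height(43) = 1 + max(-1, 0) = 1
  height(32) = 1 + max(-1, 1) = 2
  height(31) = 1 + max(2, 2) = 3
  height(21) = 1 + max(2, 3) = 4
Height = 4


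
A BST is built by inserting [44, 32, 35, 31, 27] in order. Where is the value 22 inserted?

Starting tree (level order): [44, 32, None, 31, 35, 27]
Insertion path: 44 -> 32 -> 31 -> 27
Result: insert 22 as left child of 27
Final tree (level order): [44, 32, None, 31, 35, 27, None, None, None, 22]


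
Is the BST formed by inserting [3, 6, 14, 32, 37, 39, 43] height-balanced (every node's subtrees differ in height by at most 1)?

Tree (level-order array): [3, None, 6, None, 14, None, 32, None, 37, None, 39, None, 43]
Definition: a tree is height-balanced if, at every node, |h(left) - h(right)| <= 1 (empty subtree has height -1).
Bottom-up per-node check:
  node 43: h_left=-1, h_right=-1, diff=0 [OK], height=0
  node 39: h_left=-1, h_right=0, diff=1 [OK], height=1
  node 37: h_left=-1, h_right=1, diff=2 [FAIL (|-1-1|=2 > 1)], height=2
  node 32: h_left=-1, h_right=2, diff=3 [FAIL (|-1-2|=3 > 1)], height=3
  node 14: h_left=-1, h_right=3, diff=4 [FAIL (|-1-3|=4 > 1)], height=4
  node 6: h_left=-1, h_right=4, diff=5 [FAIL (|-1-4|=5 > 1)], height=5
  node 3: h_left=-1, h_right=5, diff=6 [FAIL (|-1-5|=6 > 1)], height=6
Node 37 violates the condition: |-1 - 1| = 2 > 1.
Result: Not balanced


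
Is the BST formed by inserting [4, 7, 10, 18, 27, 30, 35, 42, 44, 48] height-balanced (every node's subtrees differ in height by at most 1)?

Tree (level-order array): [4, None, 7, None, 10, None, 18, None, 27, None, 30, None, 35, None, 42, None, 44, None, 48]
Definition: a tree is height-balanced if, at every node, |h(left) - h(right)| <= 1 (empty subtree has height -1).
Bottom-up per-node check:
  node 48: h_left=-1, h_right=-1, diff=0 [OK], height=0
  node 44: h_left=-1, h_right=0, diff=1 [OK], height=1
  node 42: h_left=-1, h_right=1, diff=2 [FAIL (|-1-1|=2 > 1)], height=2
  node 35: h_left=-1, h_right=2, diff=3 [FAIL (|-1-2|=3 > 1)], height=3
  node 30: h_left=-1, h_right=3, diff=4 [FAIL (|-1-3|=4 > 1)], height=4
  node 27: h_left=-1, h_right=4, diff=5 [FAIL (|-1-4|=5 > 1)], height=5
  node 18: h_left=-1, h_right=5, diff=6 [FAIL (|-1-5|=6 > 1)], height=6
  node 10: h_left=-1, h_right=6, diff=7 [FAIL (|-1-6|=7 > 1)], height=7
  node 7: h_left=-1, h_right=7, diff=8 [FAIL (|-1-7|=8 > 1)], height=8
  node 4: h_left=-1, h_right=8, diff=9 [FAIL (|-1-8|=9 > 1)], height=9
Node 42 violates the condition: |-1 - 1| = 2 > 1.
Result: Not balanced


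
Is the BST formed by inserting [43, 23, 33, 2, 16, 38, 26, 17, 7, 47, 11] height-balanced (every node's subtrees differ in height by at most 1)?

Tree (level-order array): [43, 23, 47, 2, 33, None, None, None, 16, 26, 38, 7, 17, None, None, None, None, None, 11]
Definition: a tree is height-balanced if, at every node, |h(left) - h(right)| <= 1 (empty subtree has height -1).
Bottom-up per-node check:
  node 11: h_left=-1, h_right=-1, diff=0 [OK], height=0
  node 7: h_left=-1, h_right=0, diff=1 [OK], height=1
  node 17: h_left=-1, h_right=-1, diff=0 [OK], height=0
  node 16: h_left=1, h_right=0, diff=1 [OK], height=2
  node 2: h_left=-1, h_right=2, diff=3 [FAIL (|-1-2|=3 > 1)], height=3
  node 26: h_left=-1, h_right=-1, diff=0 [OK], height=0
  node 38: h_left=-1, h_right=-1, diff=0 [OK], height=0
  node 33: h_left=0, h_right=0, diff=0 [OK], height=1
  node 23: h_left=3, h_right=1, diff=2 [FAIL (|3-1|=2 > 1)], height=4
  node 47: h_left=-1, h_right=-1, diff=0 [OK], height=0
  node 43: h_left=4, h_right=0, diff=4 [FAIL (|4-0|=4 > 1)], height=5
Node 2 violates the condition: |-1 - 2| = 3 > 1.
Result: Not balanced


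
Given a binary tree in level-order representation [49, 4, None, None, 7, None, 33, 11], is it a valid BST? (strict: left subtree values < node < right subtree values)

Level-order array: [49, 4, None, None, 7, None, 33, 11]
Validate using subtree bounds (lo, hi): at each node, require lo < value < hi,
then recurse left with hi=value and right with lo=value.
Preorder trace (stopping at first violation):
  at node 49 with bounds (-inf, +inf): OK
  at node 4 with bounds (-inf, 49): OK
  at node 7 with bounds (4, 49): OK
  at node 33 with bounds (7, 49): OK
  at node 11 with bounds (7, 33): OK
No violation found at any node.
Result: Valid BST


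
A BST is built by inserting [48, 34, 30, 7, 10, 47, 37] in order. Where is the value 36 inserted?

Starting tree (level order): [48, 34, None, 30, 47, 7, None, 37, None, None, 10]
Insertion path: 48 -> 34 -> 47 -> 37
Result: insert 36 as left child of 37
Final tree (level order): [48, 34, None, 30, 47, 7, None, 37, None, None, 10, 36]


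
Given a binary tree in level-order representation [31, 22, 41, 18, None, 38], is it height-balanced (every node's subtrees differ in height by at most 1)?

Tree (level-order array): [31, 22, 41, 18, None, 38]
Definition: a tree is height-balanced if, at every node, |h(left) - h(right)| <= 1 (empty subtree has height -1).
Bottom-up per-node check:
  node 18: h_left=-1, h_right=-1, diff=0 [OK], height=0
  node 22: h_left=0, h_right=-1, diff=1 [OK], height=1
  node 38: h_left=-1, h_right=-1, diff=0 [OK], height=0
  node 41: h_left=0, h_right=-1, diff=1 [OK], height=1
  node 31: h_left=1, h_right=1, diff=0 [OK], height=2
All nodes satisfy the balance condition.
Result: Balanced


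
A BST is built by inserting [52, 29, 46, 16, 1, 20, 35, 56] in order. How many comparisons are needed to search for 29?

Search path for 29: 52 -> 29
Found: True
Comparisons: 2


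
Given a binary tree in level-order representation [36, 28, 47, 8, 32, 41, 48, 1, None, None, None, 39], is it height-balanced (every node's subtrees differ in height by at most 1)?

Tree (level-order array): [36, 28, 47, 8, 32, 41, 48, 1, None, None, None, 39]
Definition: a tree is height-balanced if, at every node, |h(left) - h(right)| <= 1 (empty subtree has height -1).
Bottom-up per-node check:
  node 1: h_left=-1, h_right=-1, diff=0 [OK], height=0
  node 8: h_left=0, h_right=-1, diff=1 [OK], height=1
  node 32: h_left=-1, h_right=-1, diff=0 [OK], height=0
  node 28: h_left=1, h_right=0, diff=1 [OK], height=2
  node 39: h_left=-1, h_right=-1, diff=0 [OK], height=0
  node 41: h_left=0, h_right=-1, diff=1 [OK], height=1
  node 48: h_left=-1, h_right=-1, diff=0 [OK], height=0
  node 47: h_left=1, h_right=0, diff=1 [OK], height=2
  node 36: h_left=2, h_right=2, diff=0 [OK], height=3
All nodes satisfy the balance condition.
Result: Balanced


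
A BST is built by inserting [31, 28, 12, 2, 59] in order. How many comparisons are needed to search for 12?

Search path for 12: 31 -> 28 -> 12
Found: True
Comparisons: 3


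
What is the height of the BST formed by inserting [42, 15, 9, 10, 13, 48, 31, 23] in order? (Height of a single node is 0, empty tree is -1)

Insertion order: [42, 15, 9, 10, 13, 48, 31, 23]
Tree (level-order array): [42, 15, 48, 9, 31, None, None, None, 10, 23, None, None, 13]
Compute height bottom-up (empty subtree = -1):
  height(13) = 1 + max(-1, -1) = 0
  height(10) = 1 + max(-1, 0) = 1
  height(9) = 1 + max(-1, 1) = 2
  height(23) = 1 + max(-1, -1) = 0
  height(31) = 1 + max(0, -1) = 1
  height(15) = 1 + max(2, 1) = 3
  height(48) = 1 + max(-1, -1) = 0
  height(42) = 1 + max(3, 0) = 4
Height = 4
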